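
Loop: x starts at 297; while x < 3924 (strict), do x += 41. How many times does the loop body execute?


Step 1: x goes from 297 toward 3924 by 41; the body runs while x<3924, so iterations = ceil((bound-start)/step)
Step 2: Distance=3627
Step 3: ceil(3627/41)=89

89


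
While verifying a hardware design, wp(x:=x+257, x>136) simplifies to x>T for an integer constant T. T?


Formula: wp(x:=E, P) = P[E/x] (substitute E for x in postcondition)
Step 1: Postcondition: x>136
Step 2: Substitute x+257 for x: x+257>136
Step 3: Solve for x: x > 136-257 = -121

-121


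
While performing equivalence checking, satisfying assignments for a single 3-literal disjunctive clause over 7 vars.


Step 1: Total=2^7=128
Step 2: Unsat when all 3 false: 2^4=16
Step 3: Sat=128-16=112

112


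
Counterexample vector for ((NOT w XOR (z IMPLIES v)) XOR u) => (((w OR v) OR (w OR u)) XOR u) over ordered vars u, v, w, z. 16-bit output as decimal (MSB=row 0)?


F1 = ((NOT w XOR (z IMPLIES v)) XOR u)
F2 = (((w OR v) OR (w OR u)) XOR u)
Counterexample to F1=>F2 is where F1=1 and F2=0.
Evaluate each row (bits = u,v,w,z, MSB first):
  row 0 [0000]: F1=0 F2=0 -> F1&~F2 -> 0
  row 1 [0001]: F1=1 F2=0 -> F1&~F2 -> 1
  row 2 [0010]: F1=1 F2=1 -> F1&~F2 -> 0
  row 3 [0011]: F1=0 F2=1 -> F1&~F2 -> 0
  row 4 [0100]: F1=0 F2=1 -> F1&~F2 -> 0
  row 5 [0101]: F1=0 F2=1 -> F1&~F2 -> 0
  row 6 [0110]: F1=1 F2=1 -> F1&~F2 -> 0
  row 7 [0111]: F1=1 F2=1 -> F1&~F2 -> 0
  row 8 [1000]: F1=1 F2=0 -> F1&~F2 -> 1
  row 9 [1001]: F1=0 F2=0 -> F1&~F2 -> 0
  row 10 [1010]: F1=0 F2=0 -> F1&~F2 -> 0
  row 11 [1011]: F1=1 F2=0 -> F1&~F2 -> 1
  row 12 [1100]: F1=1 F2=0 -> F1&~F2 -> 1
  row 13 [1101]: F1=1 F2=0 -> F1&~F2 -> 1
  row 14 [1110]: F1=0 F2=0 -> F1&~F2 -> 0
  row 15 [1111]: F1=0 F2=0 -> F1&~F2 -> 0
Full result column, 4 rows per line (u,v fixed per line; w,z runs 00..11 left to right):
  rows 0-3 [u,v=00]: 0100  = hex 4
  rows 4-7 [u,v=01]: 0000  = hex 0
  rows 8-11 [u,v=10]: 1001  = hex 9
  rows 12-15 [u,v=11]: 1100  = hex C
Counterexample vector (row 0 .. row 15) = 0100000010011100
Output column grouped in 4s = 0100 0000 1001 1100 = 0x409C
Convert to decimal digit by digit (value = value*16 + digit):
  4 -> 4
  4*16 + 0 = 64
  64*16 + 9 = 1033
  1033*16 + 12 (C) = 16540
Decimal = 16540

16540


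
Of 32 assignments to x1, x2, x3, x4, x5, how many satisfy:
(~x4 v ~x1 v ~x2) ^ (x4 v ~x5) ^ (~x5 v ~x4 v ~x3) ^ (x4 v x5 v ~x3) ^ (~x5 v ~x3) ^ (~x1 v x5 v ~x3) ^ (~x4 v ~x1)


CNF with 7 clauses over 5 vars (32 assignments).
An assignment satisfies CNF iff every clause has >=1 true literal.
Check each row (bits = x1,x2,x3,x4,x5; clause T/F shown):
  row 0 [00000]: clauses=TTTTTTT -> 1
  row 1 [00001]: clauses=TFTTTTT -> 0
  row 2 [00010]: clauses=TTTTTTT -> 1
  row 3 [00011]: clauses=TTTTTTT -> 1
  row 4 [00100]: clauses=TTTFTTT -> 0
  row 5 [00101]: clauses=TFTTFTT -> 0
  row 6 [00110]: clauses=TTTTTTT -> 1
  row 7 [00111]: clauses=TTFTFTT -> 0
  row 8 [01000]: clauses=TTTTTTT -> 1
  row 9 [01001]: clauses=TFTTTTT -> 0
  row 10 [01010]: clauses=TTTTTTT -> 1
  row 11 [01011]: clauses=TTTTTTT -> 1
  row 12 [01100]: clauses=TTTFTTT -> 0
  row 13 [01101]: clauses=TFTTFTT -> 0
  row 14 [01110]: clauses=TTTTTTT -> 1
  row 15 [01111]: clauses=TTFTFTT -> 0
  row 16 [10000]: clauses=TTTTTTT -> 1
  row 17 [10001]: clauses=TFTTTTT -> 0
  row 18 [10010]: clauses=TTTTTTF -> 0
  row 19 [10011]: clauses=TTTTTTF -> 0
  row 20 [10100]: clauses=TTTFTFT -> 0
  row 21 [10101]: clauses=TFTTFTT -> 0
  row 22 [10110]: clauses=TTTTTFF -> 0
  row 23 [10111]: clauses=TTFTFTF -> 0
  row 24 [11000]: clauses=TTTTTTT -> 1
  row 25 [11001]: clauses=TFTTTTT -> 0
  row 26 [11010]: clauses=FTTTTTF -> 0
  row 27 [11011]: clauses=FTTTTTF -> 0
  row 28 [11100]: clauses=TTTFTFT -> 0
  row 29 [11101]: clauses=TFTTFTT -> 0
  row 30 [11110]: clauses=FTTTTFF -> 0
  row 31 [11111]: clauses=FTFTFTF -> 0
Full result column, 8 rows per line (x1,x2 fixed per line; x3,x4,x5 runs 000..111 left to right):
  rows 0-7 [x1,x2=00]: 10110010  (ones: 4)
  rows 8-15 [x1,x2=01]: 10110010  (ones: 4)
  rows 16-23 [x1,x2=10]: 10000000  (ones: 1)
  rows 24-31 [x1,x2=11]: 10000000  (ones: 1)
Satisfying assignments = 4+4+1+1 = 10

10


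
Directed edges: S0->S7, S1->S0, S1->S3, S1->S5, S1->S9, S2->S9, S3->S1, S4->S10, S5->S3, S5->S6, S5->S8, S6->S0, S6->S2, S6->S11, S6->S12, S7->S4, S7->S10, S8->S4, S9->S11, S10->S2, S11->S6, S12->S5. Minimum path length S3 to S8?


BFS layer-by-layer from S3:
  dist 0: {S3}
  dist 1: {S1}
  dist 2: {S0, S5, S9}
  dist 3: {S6, S7, S8, S11}
  -> S8 reached at distance 3
Shortest path length = 3

3


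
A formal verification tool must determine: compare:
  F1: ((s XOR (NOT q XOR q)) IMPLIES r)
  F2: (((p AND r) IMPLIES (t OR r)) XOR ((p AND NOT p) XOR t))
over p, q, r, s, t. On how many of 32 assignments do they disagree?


F1 = ((s XOR (NOT q XOR q)) IMPLIES r)
F2 = (((p AND r) IMPLIES (t OR r)) XOR ((p AND NOT p) XOR t))
Evaluate both on each of 32 rows (bits = p,q,r,s,t):
  row 0 [00000]: F1=0 F2=1 (differ) -> 1
  row 1 [00001]: F1=0 F2=0 -> 0
  row 2 [00010]: F1=1 F2=1 -> 0
  row 3 [00011]: F1=1 F2=0 (differ) -> 1
  row 4 [00100]: F1=1 F2=1 -> 0
  row 5 [00101]: F1=1 F2=0 (differ) -> 1
  row 6 [00110]: F1=1 F2=1 -> 0
  row 7 [00111]: F1=1 F2=0 (differ) -> 1
  row 8 [01000]: F1=0 F2=1 (differ) -> 1
  row 9 [01001]: F1=0 F2=0 -> 0
  row 10 [01010]: F1=1 F2=1 -> 0
  row 11 [01011]: F1=1 F2=0 (differ) -> 1
  row 12 [01100]: F1=1 F2=1 -> 0
  row 13 [01101]: F1=1 F2=0 (differ) -> 1
  row 14 [01110]: F1=1 F2=1 -> 0
  row 15 [01111]: F1=1 F2=0 (differ) -> 1
  row 16 [10000]: F1=0 F2=1 (differ) -> 1
  row 17 [10001]: F1=0 F2=0 -> 0
  row 18 [10010]: F1=1 F2=1 -> 0
  row 19 [10011]: F1=1 F2=0 (differ) -> 1
  row 20 [10100]: F1=1 F2=1 -> 0
  row 21 [10101]: F1=1 F2=0 (differ) -> 1
  row 22 [10110]: F1=1 F2=1 -> 0
  row 23 [10111]: F1=1 F2=0 (differ) -> 1
  row 24 [11000]: F1=0 F2=1 (differ) -> 1
  row 25 [11001]: F1=0 F2=0 -> 0
  row 26 [11010]: F1=1 F2=1 -> 0
  row 27 [11011]: F1=1 F2=0 (differ) -> 1
  row 28 [11100]: F1=1 F2=1 -> 0
  row 29 [11101]: F1=1 F2=0 (differ) -> 1
  row 30 [11110]: F1=1 F2=1 -> 0
  row 31 [11111]: F1=1 F2=0 (differ) -> 1
Full result column, 8 rows per line (p,q fixed per line; r,s,t runs 000..111 left to right):
  rows 0-7 [p,q=00]: 10010101  (ones: 4)
  rows 8-15 [p,q=01]: 10010101  (ones: 4)
  rows 16-23 [p,q=10]: 10010101  (ones: 4)
  rows 24-31 [p,q=11]: 10010101  (ones: 4)
Disagreements = 4+4+4+4 = 16

16


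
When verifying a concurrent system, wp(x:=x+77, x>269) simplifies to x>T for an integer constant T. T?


Formula: wp(x:=E, P) = P[E/x] (substitute E for x in postcondition)
Step 1: Postcondition: x>269
Step 2: Substitute x+77 for x: x+77>269
Step 3: Solve for x: x > 269-77 = 192

192


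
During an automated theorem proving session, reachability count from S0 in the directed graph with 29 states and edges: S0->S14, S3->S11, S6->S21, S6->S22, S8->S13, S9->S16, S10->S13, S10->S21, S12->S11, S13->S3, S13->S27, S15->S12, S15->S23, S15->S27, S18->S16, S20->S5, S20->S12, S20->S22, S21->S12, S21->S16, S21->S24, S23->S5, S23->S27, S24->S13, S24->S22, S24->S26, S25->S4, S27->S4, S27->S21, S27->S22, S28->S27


BFS from S0:
  layer 0: {S0}
  layer 1: {S14}
Reachable set: {S0, S14}
Count = 2

2


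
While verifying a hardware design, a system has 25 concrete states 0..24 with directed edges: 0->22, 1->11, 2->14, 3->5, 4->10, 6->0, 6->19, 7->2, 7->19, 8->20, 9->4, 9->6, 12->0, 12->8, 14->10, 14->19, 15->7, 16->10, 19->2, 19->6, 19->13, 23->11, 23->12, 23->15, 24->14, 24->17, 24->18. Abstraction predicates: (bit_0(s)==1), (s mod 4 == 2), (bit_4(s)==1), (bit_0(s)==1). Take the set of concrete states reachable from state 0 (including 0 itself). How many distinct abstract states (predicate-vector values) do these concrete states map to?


BFS from 0:
Concrete reachable: {0, 22}
Abstract via predicates (bit_0(s)==1), (s mod 4 == 2), (bit_4(s)==1), (bit_0(s)==1):
  (0,0,0,0) <- {0}
  (0,1,1,0) <- {22}
Distinct abstract states = 2

2


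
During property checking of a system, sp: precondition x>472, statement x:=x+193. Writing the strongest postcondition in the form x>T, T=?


Formula: sp(P, x:=E) = exists old_x. (x = E[old_x/x]) AND P[old_x/x] (old_x is the value of x before the assignment; eliminate old_x by solving x = E[old_x/x] for old_x)
Step 1: Precondition P: x>472, i.e. old_x > 472
Step 2: Assignment gives x = old_x + 193, so old_x = x - 193
Step 3: Substitute into P: x - 193 > 472
Step 4: Simplify: x > 472+193 = 665

665


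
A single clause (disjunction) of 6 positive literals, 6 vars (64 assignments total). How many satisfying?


Step 1: Total=2^6=64
Step 2: Unsat when all 6 false: 2^0=1
Step 3: Sat=64-1=63

63


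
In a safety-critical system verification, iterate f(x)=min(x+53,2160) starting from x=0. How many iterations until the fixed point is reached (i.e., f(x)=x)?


Step 1: x=0, cap=2160, increment=53
Step 2: x grows by 53 each step until capped at 2160; fixed point is x=2160
Step 3: iterations = ceil(2160/53) = 41

41


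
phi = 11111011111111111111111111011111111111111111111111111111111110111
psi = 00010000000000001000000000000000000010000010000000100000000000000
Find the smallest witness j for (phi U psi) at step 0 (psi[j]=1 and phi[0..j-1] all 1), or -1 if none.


(phi U psi) at 0: need smallest j with psi[j]=1 and phi[i]=1 for all i in [0,j).
Scan from step 0:
  step 0: phi=1, psi=0 -> continue
  step 1: phi=1, psi=0 -> continue
  step 2: phi=1, psi=0 -> continue
  step 3: psi=1 and phi held for [0,3) -> witness found
Witness step = 3

3


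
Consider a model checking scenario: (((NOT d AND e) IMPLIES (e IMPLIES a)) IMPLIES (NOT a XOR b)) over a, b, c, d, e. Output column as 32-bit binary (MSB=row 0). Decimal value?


Formula: (((NOT d AND e) IMPLIES (e IMPLIES a)) IMPLIES (NOT a XOR b)) over a, b, c, d, e (32 rows)
Evaluate each row (bits = a,b,c,d,e, MSB first):
  row 0 [00000]: (((NOT 0 AND 0) IMPLIES (0 IMPLIES 0)) IMPLIES (NOT 0 XOR 0)) -> 1
  row 1 [00001]: (((NOT 0 AND 1) IMPLIES (1 IMPLIES 0)) IMPLIES (NOT 0 XOR 0)) -> 1
  row 2 [00010]: (((NOT 1 AND 0) IMPLIES (0 IMPLIES 0)) IMPLIES (NOT 0 XOR 0)) -> 1
  row 3 [00011]: (((NOT 1 AND 1) IMPLIES (1 IMPLIES 0)) IMPLIES (NOT 0 XOR 0)) -> 1
  row 4 [00100]: (((NOT 0 AND 0) IMPLIES (0 IMPLIES 0)) IMPLIES (NOT 0 XOR 0)) -> 1
  row 5 [00101]: (((NOT 0 AND 1) IMPLIES (1 IMPLIES 0)) IMPLIES (NOT 0 XOR 0)) -> 1
  row 6 [00110]: (((NOT 1 AND 0) IMPLIES (0 IMPLIES 0)) IMPLIES (NOT 0 XOR 0)) -> 1
  row 7 [00111]: (((NOT 1 AND 1) IMPLIES (1 IMPLIES 0)) IMPLIES (NOT 0 XOR 0)) -> 1
  row 8 [01000]: (((NOT 0 AND 0) IMPLIES (0 IMPLIES 0)) IMPLIES (NOT 0 XOR 1)) -> 0
  row 9 [01001]: (((NOT 0 AND 1) IMPLIES (1 IMPLIES 0)) IMPLIES (NOT 0 XOR 1)) -> 1
  row 10 [01010]: (((NOT 1 AND 0) IMPLIES (0 IMPLIES 0)) IMPLIES (NOT 0 XOR 1)) -> 0
  row 11 [01011]: (((NOT 1 AND 1) IMPLIES (1 IMPLIES 0)) IMPLIES (NOT 0 XOR 1)) -> 0
  row 12 [01100]: (((NOT 0 AND 0) IMPLIES (0 IMPLIES 0)) IMPLIES (NOT 0 XOR 1)) -> 0
  row 13 [01101]: (((NOT 0 AND 1) IMPLIES (1 IMPLIES 0)) IMPLIES (NOT 0 XOR 1)) -> 1
  row 14 [01110]: (((NOT 1 AND 0) IMPLIES (0 IMPLIES 0)) IMPLIES (NOT 0 XOR 1)) -> 0
  row 15 [01111]: (((NOT 1 AND 1) IMPLIES (1 IMPLIES 0)) IMPLIES (NOT 0 XOR 1)) -> 0
  row 16 [10000]: (((NOT 0 AND 0) IMPLIES (0 IMPLIES 1)) IMPLIES (NOT 1 XOR 0)) -> 0
  row 17 [10001]: (((NOT 0 AND 1) IMPLIES (1 IMPLIES 1)) IMPLIES (NOT 1 XOR 0)) -> 0
  row 18 [10010]: (((NOT 1 AND 0) IMPLIES (0 IMPLIES 1)) IMPLIES (NOT 1 XOR 0)) -> 0
  row 19 [10011]: (((NOT 1 AND 1) IMPLIES (1 IMPLIES 1)) IMPLIES (NOT 1 XOR 0)) -> 0
  row 20 [10100]: (((NOT 0 AND 0) IMPLIES (0 IMPLIES 1)) IMPLIES (NOT 1 XOR 0)) -> 0
  row 21 [10101]: (((NOT 0 AND 1) IMPLIES (1 IMPLIES 1)) IMPLIES (NOT 1 XOR 0)) -> 0
  row 22 [10110]: (((NOT 1 AND 0) IMPLIES (0 IMPLIES 1)) IMPLIES (NOT 1 XOR 0)) -> 0
  row 23 [10111]: (((NOT 1 AND 1) IMPLIES (1 IMPLIES 1)) IMPLIES (NOT 1 XOR 0)) -> 0
  row 24 [11000]: (((NOT 0 AND 0) IMPLIES (0 IMPLIES 1)) IMPLIES (NOT 1 XOR 1)) -> 1
  row 25 [11001]: (((NOT 0 AND 1) IMPLIES (1 IMPLIES 1)) IMPLIES (NOT 1 XOR 1)) -> 1
  row 26 [11010]: (((NOT 1 AND 0) IMPLIES (0 IMPLIES 1)) IMPLIES (NOT 1 XOR 1)) -> 1
  row 27 [11011]: (((NOT 1 AND 1) IMPLIES (1 IMPLIES 1)) IMPLIES (NOT 1 XOR 1)) -> 1
  row 28 [11100]: (((NOT 0 AND 0) IMPLIES (0 IMPLIES 1)) IMPLIES (NOT 1 XOR 1)) -> 1
  row 29 [11101]: (((NOT 0 AND 1) IMPLIES (1 IMPLIES 1)) IMPLIES (NOT 1 XOR 1)) -> 1
  row 30 [11110]: (((NOT 1 AND 0) IMPLIES (0 IMPLIES 1)) IMPLIES (NOT 1 XOR 1)) -> 1
  row 31 [11111]: (((NOT 1 AND 1) IMPLIES (1 IMPLIES 1)) IMPLIES (NOT 1 XOR 1)) -> 1
Full result column, 4 rows per line (a,b,c fixed per line; d,e runs 00..11 left to right):
  rows 0-3 [a,b,c=000]: 1111  = hex F
  rows 4-7 [a,b,c=001]: 1111  = hex F
  rows 8-11 [a,b,c=010]: 0100  = hex 4
  rows 12-15 [a,b,c=011]: 0100  = hex 4
  rows 16-19 [a,b,c=100]: 0000  = hex 0
  rows 20-23 [a,b,c=101]: 0000  = hex 0
  rows 24-27 [a,b,c=110]: 1111  = hex F
  rows 28-31 [a,b,c=111]: 1111  = hex F
Output column (row 0 .. row 31) = 11111111010001000000000011111111
Output column grouped in 4s = 1111 1111 0100 0100 0000 0000 1111 1111 = 0xFF4400FF
Convert to decimal digit by digit (value = value*16 + digit):
  F -> 15
  15*16 + 15 (F) = 255
  255*16 + 4 = 4084
  4084*16 + 4 = 65348
  65348*16 + 0 = 1045568
  1045568*16 + 0 = 16729088
  16729088*16 + 15 (F) = 267665423
  267665423*16 + 15 (F) = 4282646783
Decimal = 4282646783

4282646783


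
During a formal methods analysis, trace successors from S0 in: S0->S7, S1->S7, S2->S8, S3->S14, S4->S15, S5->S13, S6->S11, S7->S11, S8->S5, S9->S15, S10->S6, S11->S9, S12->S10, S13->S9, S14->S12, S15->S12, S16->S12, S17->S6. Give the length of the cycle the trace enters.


Trace from S0 until a state repeats:
  S0 -> S7 -> S11 -> S9 -> S15 -> S12 -> S10 -> S6 -> S11
S11 first seen at step 2, revisited at step 8.
Cycle length = 8 - 2 = 6

6


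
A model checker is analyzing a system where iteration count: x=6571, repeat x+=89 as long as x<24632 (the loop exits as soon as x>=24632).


Step 1: x goes from 6571 toward 24632 by 89; the body runs while x<24632, so iterations = ceil((bound-start)/step)
Step 2: Distance=18061
Step 3: ceil(18061/89)=203

203


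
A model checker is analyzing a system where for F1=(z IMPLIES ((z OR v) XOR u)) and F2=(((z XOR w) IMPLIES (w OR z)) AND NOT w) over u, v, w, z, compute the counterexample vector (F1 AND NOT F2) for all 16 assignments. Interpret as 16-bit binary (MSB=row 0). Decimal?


F1 = (z IMPLIES ((z OR v) XOR u))
F2 = (((z XOR w) IMPLIES (w OR z)) AND NOT w)
Counterexample to F1=>F2 is where F1=1 and F2=0.
Evaluate each row (bits = u,v,w,z, MSB first):
  row 0 [0000]: F1=1 F2=1 -> F1&~F2 -> 0
  row 1 [0001]: F1=1 F2=1 -> F1&~F2 -> 0
  row 2 [0010]: F1=1 F2=0 -> F1&~F2 -> 1
  row 3 [0011]: F1=1 F2=0 -> F1&~F2 -> 1
  row 4 [0100]: F1=1 F2=1 -> F1&~F2 -> 0
  row 5 [0101]: F1=1 F2=1 -> F1&~F2 -> 0
  row 6 [0110]: F1=1 F2=0 -> F1&~F2 -> 1
  row 7 [0111]: F1=1 F2=0 -> F1&~F2 -> 1
  row 8 [1000]: F1=1 F2=1 -> F1&~F2 -> 0
  row 9 [1001]: F1=0 F2=1 -> F1&~F2 -> 0
  row 10 [1010]: F1=1 F2=0 -> F1&~F2 -> 1
  row 11 [1011]: F1=0 F2=0 -> F1&~F2 -> 0
  row 12 [1100]: F1=1 F2=1 -> F1&~F2 -> 0
  row 13 [1101]: F1=0 F2=1 -> F1&~F2 -> 0
  row 14 [1110]: F1=1 F2=0 -> F1&~F2 -> 1
  row 15 [1111]: F1=0 F2=0 -> F1&~F2 -> 0
Full result column, 4 rows per line (u,v fixed per line; w,z runs 00..11 left to right):
  rows 0-3 [u,v=00]: 0011  = hex 3
  rows 4-7 [u,v=01]: 0011  = hex 3
  rows 8-11 [u,v=10]: 0010  = hex 2
  rows 12-15 [u,v=11]: 0010  = hex 2
Counterexample vector (row 0 .. row 15) = 0011001100100010
Output column grouped in 4s = 0011 0011 0010 0010 = 0x3322
Convert to decimal digit by digit (value = value*16 + digit):
  3 -> 3
  3*16 + 3 = 51
  51*16 + 2 = 818
  818*16 + 2 = 13090
Decimal = 13090

13090


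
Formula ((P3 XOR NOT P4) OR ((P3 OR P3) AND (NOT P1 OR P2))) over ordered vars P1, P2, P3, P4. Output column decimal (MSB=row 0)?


Formula: ((P3 XOR NOT P4) OR ((P3 OR P3) AND (NOT P1 OR P2))) over P1, P2, P3, P4 (16 rows)
Evaluate each row (bits = P1,P2,P3,P4, MSB first):
  row 0 [0000]: ((0 XOR NOT 0) OR ((0 OR 0) AND (NOT 0 OR 0))) -> 1
  row 1 [0001]: ((0 XOR NOT 1) OR ((0 OR 0) AND (NOT 0 OR 0))) -> 0
  row 2 [0010]: ((1 XOR NOT 0) OR ((1 OR 1) AND (NOT 0 OR 0))) -> 1
  row 3 [0011]: ((1 XOR NOT 1) OR ((1 OR 1) AND (NOT 0 OR 0))) -> 1
  row 4 [0100]: ((0 XOR NOT 0) OR ((0 OR 0) AND (NOT 0 OR 1))) -> 1
  row 5 [0101]: ((0 XOR NOT 1) OR ((0 OR 0) AND (NOT 0 OR 1))) -> 0
  row 6 [0110]: ((1 XOR NOT 0) OR ((1 OR 1) AND (NOT 0 OR 1))) -> 1
  row 7 [0111]: ((1 XOR NOT 1) OR ((1 OR 1) AND (NOT 0 OR 1))) -> 1
  row 8 [1000]: ((0 XOR NOT 0) OR ((0 OR 0) AND (NOT 1 OR 0))) -> 1
  row 9 [1001]: ((0 XOR NOT 1) OR ((0 OR 0) AND (NOT 1 OR 0))) -> 0
  row 10 [1010]: ((1 XOR NOT 0) OR ((1 OR 1) AND (NOT 1 OR 0))) -> 0
  row 11 [1011]: ((1 XOR NOT 1) OR ((1 OR 1) AND (NOT 1 OR 0))) -> 1
  row 12 [1100]: ((0 XOR NOT 0) OR ((0 OR 0) AND (NOT 1 OR 1))) -> 1
  row 13 [1101]: ((0 XOR NOT 1) OR ((0 OR 0) AND (NOT 1 OR 1))) -> 0
  row 14 [1110]: ((1 XOR NOT 0) OR ((1 OR 1) AND (NOT 1 OR 1))) -> 1
  row 15 [1111]: ((1 XOR NOT 1) OR ((1 OR 1) AND (NOT 1 OR 1))) -> 1
Full result column, 4 rows per line (P1,P2 fixed per line; P3,P4 runs 00..11 left to right):
  rows 0-3 [P1,P2=00]: 1011  = hex B
  rows 4-7 [P1,P2=01]: 1011  = hex B
  rows 8-11 [P1,P2=10]: 1001  = hex 9
  rows 12-15 [P1,P2=11]: 1011  = hex B
Output column (row 0 .. row 15) = 1011101110011011
Output column grouped in 4s = 1011 1011 1001 1011 = 0xBB9B
Convert to decimal digit by digit (value = value*16 + digit):
  B -> 11
  11*16 + 11 (B) = 187
  187*16 + 9 = 3001
  3001*16 + 11 (B) = 48027
Decimal = 48027

48027


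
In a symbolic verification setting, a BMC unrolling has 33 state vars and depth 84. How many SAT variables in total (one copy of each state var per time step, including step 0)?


BMC unrolls to depth k, creating one copy of each state var for steps 0..k.
Step count = 84 + 1 = 85 (steps 0 through 84)
Vars per step = 33
Total = 33 * 85 = 2805

2805


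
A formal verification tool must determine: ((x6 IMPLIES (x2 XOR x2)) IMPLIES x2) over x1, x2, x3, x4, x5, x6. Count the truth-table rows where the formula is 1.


Formula: ((x6 IMPLIES (x2 XOR x2)) IMPLIES x2) over 6 vars (64 rows)
Evaluate each row (x1, x2, x3, x4, x5, x6 as bits, MSB first):
  row 0 [000000]: ((0 IMPLIES (0 XOR 0)) IMPLIES 0) -> 0
  row 1 [000001]: ((1 IMPLIES (0 XOR 0)) IMPLIES 0) -> 1
  row 2 [000010]: ((0 IMPLIES (0 XOR 0)) IMPLIES 0) -> 0
  row 3 [000011]: ((1 IMPLIES (0 XOR 0)) IMPLIES 0) -> 1
  row 4 [000100]: ((0 IMPLIES (0 XOR 0)) IMPLIES 0) -> 0
  (every remaining row is evaluated the same way; all 64 results are listed next)
Full result column, 8 rows per line (x1,x2,x3 fixed per line; x4,x5,x6 runs 000..111 left to right):
  rows 0-7 [x1,x2,x3=000]: 01010101  (ones: 4)
  rows 8-15 [x1,x2,x3=001]: 01010101  (ones: 4)
  rows 16-23 [x1,x2,x3=010]: 11111111  (ones: 8)
  rows 24-31 [x1,x2,x3=011]: 11111111  (ones: 8)
  rows 32-39 [x1,x2,x3=100]: 01010101  (ones: 4)
  rows 40-47 [x1,x2,x3=101]: 01010101  (ones: 4)
  rows 48-55 [x1,x2,x3=110]: 11111111  (ones: 8)
  rows 56-63 [x1,x2,x3=111]: 11111111  (ones: 8)
Count of 1-rows = 4+4+8+8+4+4+8+8 = 48

48


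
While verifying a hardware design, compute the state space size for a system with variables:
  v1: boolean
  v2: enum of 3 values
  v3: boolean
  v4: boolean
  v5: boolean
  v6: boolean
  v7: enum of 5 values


State space = product of domain sizes of all variables.
Domain sizes:
  v1 (boolean): 2
  v2 (enum of 3 values): 3
  v3 (boolean): 2
  v4 (boolean): 2
  v5 (boolean): 2
  v6 (boolean): 2
  v7 (enum of 5 values): 5
Product = 2 * 3 * 2 * 2 * 2 * 2 * 5 = 480

480


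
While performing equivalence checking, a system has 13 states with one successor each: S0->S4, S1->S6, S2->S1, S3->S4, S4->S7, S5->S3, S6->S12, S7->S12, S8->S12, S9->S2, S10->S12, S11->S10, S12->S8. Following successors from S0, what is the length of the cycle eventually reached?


Trace from S0 until a state repeats:
  S0 -> S4 -> S7 -> S12 -> S8 -> S12
S12 first seen at step 3, revisited at step 5.
Cycle length = 5 - 3 = 2

2


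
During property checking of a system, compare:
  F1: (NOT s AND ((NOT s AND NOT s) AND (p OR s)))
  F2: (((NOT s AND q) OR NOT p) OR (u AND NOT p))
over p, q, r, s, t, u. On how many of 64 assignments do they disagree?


F1 = (NOT s AND ((NOT s AND NOT s) AND (p OR s)))
F2 = (((NOT s AND q) OR NOT p) OR (u AND NOT p))
Evaluate both on each of 64 rows (bits = p,q,r,s,t,u):
  row 0 [000000]: F1=0 F2=1 (differ) -> 1
  row 1 [000001]: F1=0 F2=1 (differ) -> 1
  row 2 [000010]: F1=0 F2=1 (differ) -> 1
  row 3 [000011]: F1=0 F2=1 (differ) -> 1
  row 4 [000100]: F1=0 F2=1 (differ) -> 1
  (every remaining row is evaluated the same way; all 64 results are listed next)
Full result column, 8 rows per line (p,q,r fixed per line; s,t,u runs 000..111 left to right):
  rows 0-7 [p,q,r=000]: 11111111  (ones: 8)
  rows 8-15 [p,q,r=001]: 11111111  (ones: 8)
  rows 16-23 [p,q,r=010]: 11111111  (ones: 8)
  rows 24-31 [p,q,r=011]: 11111111  (ones: 8)
  rows 32-39 [p,q,r=100]: 11110000  (ones: 4)
  rows 40-47 [p,q,r=101]: 11110000  (ones: 4)
  rows 48-55 [p,q,r=110]: 00000000  (ones: 0)
  rows 56-63 [p,q,r=111]: 00000000  (ones: 0)
Disagreements = 8+8+8+8+4+4+0+0 = 40

40


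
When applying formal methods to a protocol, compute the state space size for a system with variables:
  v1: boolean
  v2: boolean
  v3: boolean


State space = product of domain sizes of all variables.
Domain sizes:
  v1 (boolean): 2
  v2 (boolean): 2
  v3 (boolean): 2
Product = 2 * 2 * 2 = 8

8


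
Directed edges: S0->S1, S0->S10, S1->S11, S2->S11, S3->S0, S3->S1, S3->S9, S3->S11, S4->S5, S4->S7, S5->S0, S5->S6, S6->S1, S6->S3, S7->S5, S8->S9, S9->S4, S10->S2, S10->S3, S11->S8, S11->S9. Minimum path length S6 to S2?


BFS layer-by-layer from S6:
  dist 0: {S6}
  dist 1: {S1, S3}
  dist 2: {S0, S9, S11}
  dist 3: {S4, S8, S10}
  dist 4: {S2, S5, S7}
  -> S2 reached at distance 4
Shortest path length = 4

4


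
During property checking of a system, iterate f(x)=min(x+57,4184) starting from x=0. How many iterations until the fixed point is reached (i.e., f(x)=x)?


Step 1: x=0, cap=4184, increment=57
Step 2: x grows by 57 each step until capped at 4184; fixed point is x=4184
Step 3: iterations = ceil(4184/57) = 74

74


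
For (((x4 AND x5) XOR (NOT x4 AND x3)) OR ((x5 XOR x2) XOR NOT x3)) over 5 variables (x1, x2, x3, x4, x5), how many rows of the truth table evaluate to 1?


Formula: (((x4 AND x5) XOR (NOT x4 AND x3)) OR ((x5 XOR x2) XOR NOT x3)) over 5 vars (32 rows)
Evaluate each row (x1, x2, x3, x4, x5 as bits, MSB first):
  row 0 [00000]: (((0 AND 0) XOR (NOT 0 AND 0)) OR ((0 XOR 0) XOR NOT 0)) -> 1
  row 1 [00001]: (((0 AND 1) XOR (NOT 0 AND 0)) OR ((1 XOR 0) XOR NOT 0)) -> 0
  row 2 [00010]: (((1 AND 0) XOR (NOT 1 AND 0)) OR ((0 XOR 0) XOR NOT 0)) -> 1
  row 3 [00011]: (((1 AND 1) XOR (NOT 1 AND 0)) OR ((1 XOR 0) XOR NOT 0)) -> 1
  row 4 [00100]: (((0 AND 0) XOR (NOT 0 AND 1)) OR ((0 XOR 0) XOR NOT 1)) -> 1
  row 5 [00101]: (((0 AND 1) XOR (NOT 0 AND 1)) OR ((1 XOR 0) XOR NOT 1)) -> 1
  row 6 [00110]: (((1 AND 0) XOR (NOT 1 AND 1)) OR ((0 XOR 0) XOR NOT 1)) -> 0
  row 7 [00111]: (((1 AND 1) XOR (NOT 1 AND 1)) OR ((1 XOR 0) XOR NOT 1)) -> 1
  row 8 [01000]: (((0 AND 0) XOR (NOT 0 AND 0)) OR ((0 XOR 1) XOR NOT 0)) -> 0
  row 9 [01001]: (((0 AND 1) XOR (NOT 0 AND 0)) OR ((1 XOR 1) XOR NOT 0)) -> 1
  row 10 [01010]: (((1 AND 0) XOR (NOT 1 AND 0)) OR ((0 XOR 1) XOR NOT 0)) -> 0
  row 11 [01011]: (((1 AND 1) XOR (NOT 1 AND 0)) OR ((1 XOR 1) XOR NOT 0)) -> 1
  row 12 [01100]: (((0 AND 0) XOR (NOT 0 AND 1)) OR ((0 XOR 1) XOR NOT 1)) -> 1
  row 13 [01101]: (((0 AND 1) XOR (NOT 0 AND 1)) OR ((1 XOR 1) XOR NOT 1)) -> 1
  row 14 [01110]: (((1 AND 0) XOR (NOT 1 AND 1)) OR ((0 XOR 1) XOR NOT 1)) -> 1
  row 15 [01111]: (((1 AND 1) XOR (NOT 1 AND 1)) OR ((1 XOR 1) XOR NOT 1)) -> 1
  row 16 [10000]: (((0 AND 0) XOR (NOT 0 AND 0)) OR ((0 XOR 0) XOR NOT 0)) -> 1
  row 17 [10001]: (((0 AND 1) XOR (NOT 0 AND 0)) OR ((1 XOR 0) XOR NOT 0)) -> 0
  row 18 [10010]: (((1 AND 0) XOR (NOT 1 AND 0)) OR ((0 XOR 0) XOR NOT 0)) -> 1
  row 19 [10011]: (((1 AND 1) XOR (NOT 1 AND 0)) OR ((1 XOR 0) XOR NOT 0)) -> 1
  row 20 [10100]: (((0 AND 0) XOR (NOT 0 AND 1)) OR ((0 XOR 0) XOR NOT 1)) -> 1
  row 21 [10101]: (((0 AND 1) XOR (NOT 0 AND 1)) OR ((1 XOR 0) XOR NOT 1)) -> 1
  row 22 [10110]: (((1 AND 0) XOR (NOT 1 AND 1)) OR ((0 XOR 0) XOR NOT 1)) -> 0
  row 23 [10111]: (((1 AND 1) XOR (NOT 1 AND 1)) OR ((1 XOR 0) XOR NOT 1)) -> 1
  row 24 [11000]: (((0 AND 0) XOR (NOT 0 AND 0)) OR ((0 XOR 1) XOR NOT 0)) -> 0
  row 25 [11001]: (((0 AND 1) XOR (NOT 0 AND 0)) OR ((1 XOR 1) XOR NOT 0)) -> 1
  row 26 [11010]: (((1 AND 0) XOR (NOT 1 AND 0)) OR ((0 XOR 1) XOR NOT 0)) -> 0
  row 27 [11011]: (((1 AND 1) XOR (NOT 1 AND 0)) OR ((1 XOR 1) XOR NOT 0)) -> 1
  row 28 [11100]: (((0 AND 0) XOR (NOT 0 AND 1)) OR ((0 XOR 1) XOR NOT 1)) -> 1
  row 29 [11101]: (((0 AND 1) XOR (NOT 0 AND 1)) OR ((1 XOR 1) XOR NOT 1)) -> 1
  row 30 [11110]: (((1 AND 0) XOR (NOT 1 AND 1)) OR ((0 XOR 1) XOR NOT 1)) -> 1
  row 31 [11111]: (((1 AND 1) XOR (NOT 1 AND 1)) OR ((1 XOR 1) XOR NOT 1)) -> 1
Full result column, 8 rows per line (x1,x2 fixed per line; x3,x4,x5 runs 000..111 left to right):
  rows 0-7 [x1,x2=00]: 10111101  (ones: 6)
  rows 8-15 [x1,x2=01]: 01011111  (ones: 6)
  rows 16-23 [x1,x2=10]: 10111101  (ones: 6)
  rows 24-31 [x1,x2=11]: 01011111  (ones: 6)
Count of 1-rows = 6+6+6+6 = 24

24


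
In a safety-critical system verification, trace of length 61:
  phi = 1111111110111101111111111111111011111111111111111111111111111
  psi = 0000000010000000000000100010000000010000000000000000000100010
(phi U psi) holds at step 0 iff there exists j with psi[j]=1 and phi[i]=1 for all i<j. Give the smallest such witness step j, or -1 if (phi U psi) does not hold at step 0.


(phi U psi) at 0: need smallest j with psi[j]=1 and phi[i]=1 for all i in [0,j).
Scan from step 0:
  step 0: phi=1, psi=0 -> continue
  step 1: phi=1, psi=0 -> continue
  step 2: phi=1, psi=0 -> continue
  step 3: phi=1, psi=0 -> continue
  step 8: psi=1 and phi held for [0,8) -> witness found
Witness step = 8

8


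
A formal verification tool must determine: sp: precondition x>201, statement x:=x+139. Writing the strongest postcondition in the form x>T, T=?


Formula: sp(P, x:=E) = exists old_x. (x = E[old_x/x]) AND P[old_x/x] (old_x is the value of x before the assignment; eliminate old_x by solving x = E[old_x/x] for old_x)
Step 1: Precondition P: x>201, i.e. old_x > 201
Step 2: Assignment gives x = old_x + 139, so old_x = x - 139
Step 3: Substitute into P: x - 139 > 201
Step 4: Simplify: x > 201+139 = 340

340


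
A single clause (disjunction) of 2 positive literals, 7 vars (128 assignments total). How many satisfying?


Step 1: Total=2^7=128
Step 2: Unsat when all 2 false: 2^5=32
Step 3: Sat=128-32=96

96


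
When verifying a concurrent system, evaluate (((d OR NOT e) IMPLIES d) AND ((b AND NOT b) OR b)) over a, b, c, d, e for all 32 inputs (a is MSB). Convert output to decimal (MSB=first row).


Formula: (((d OR NOT e) IMPLIES d) AND ((b AND NOT b) OR b)) over a, b, c, d, e (32 rows)
Evaluate each row (bits = a,b,c,d,e, MSB first):
  row 0 [00000]: (((0 OR NOT 0) IMPLIES 0) AND ((0 AND NOT 0) OR 0)) -> 0
  row 1 [00001]: (((0 OR NOT 1) IMPLIES 0) AND ((0 AND NOT 0) OR 0)) -> 0
  row 2 [00010]: (((1 OR NOT 0) IMPLIES 1) AND ((0 AND NOT 0) OR 0)) -> 0
  row 3 [00011]: (((1 OR NOT 1) IMPLIES 1) AND ((0 AND NOT 0) OR 0)) -> 0
  row 4 [00100]: (((0 OR NOT 0) IMPLIES 0) AND ((0 AND NOT 0) OR 0)) -> 0
  row 5 [00101]: (((0 OR NOT 1) IMPLIES 0) AND ((0 AND NOT 0) OR 0)) -> 0
  row 6 [00110]: (((1 OR NOT 0) IMPLIES 1) AND ((0 AND NOT 0) OR 0)) -> 0
  row 7 [00111]: (((1 OR NOT 1) IMPLIES 1) AND ((0 AND NOT 0) OR 0)) -> 0
  row 8 [01000]: (((0 OR NOT 0) IMPLIES 0) AND ((1 AND NOT 1) OR 1)) -> 0
  row 9 [01001]: (((0 OR NOT 1) IMPLIES 0) AND ((1 AND NOT 1) OR 1)) -> 1
  row 10 [01010]: (((1 OR NOT 0) IMPLIES 1) AND ((1 AND NOT 1) OR 1)) -> 1
  row 11 [01011]: (((1 OR NOT 1) IMPLIES 1) AND ((1 AND NOT 1) OR 1)) -> 1
  row 12 [01100]: (((0 OR NOT 0) IMPLIES 0) AND ((1 AND NOT 1) OR 1)) -> 0
  row 13 [01101]: (((0 OR NOT 1) IMPLIES 0) AND ((1 AND NOT 1) OR 1)) -> 1
  row 14 [01110]: (((1 OR NOT 0) IMPLIES 1) AND ((1 AND NOT 1) OR 1)) -> 1
  row 15 [01111]: (((1 OR NOT 1) IMPLIES 1) AND ((1 AND NOT 1) OR 1)) -> 1
  row 16 [10000]: (((0 OR NOT 0) IMPLIES 0) AND ((0 AND NOT 0) OR 0)) -> 0
  row 17 [10001]: (((0 OR NOT 1) IMPLIES 0) AND ((0 AND NOT 0) OR 0)) -> 0
  row 18 [10010]: (((1 OR NOT 0) IMPLIES 1) AND ((0 AND NOT 0) OR 0)) -> 0
  row 19 [10011]: (((1 OR NOT 1) IMPLIES 1) AND ((0 AND NOT 0) OR 0)) -> 0
  row 20 [10100]: (((0 OR NOT 0) IMPLIES 0) AND ((0 AND NOT 0) OR 0)) -> 0
  row 21 [10101]: (((0 OR NOT 1) IMPLIES 0) AND ((0 AND NOT 0) OR 0)) -> 0
  row 22 [10110]: (((1 OR NOT 0) IMPLIES 1) AND ((0 AND NOT 0) OR 0)) -> 0
  row 23 [10111]: (((1 OR NOT 1) IMPLIES 1) AND ((0 AND NOT 0) OR 0)) -> 0
  row 24 [11000]: (((0 OR NOT 0) IMPLIES 0) AND ((1 AND NOT 1) OR 1)) -> 0
  row 25 [11001]: (((0 OR NOT 1) IMPLIES 0) AND ((1 AND NOT 1) OR 1)) -> 1
  row 26 [11010]: (((1 OR NOT 0) IMPLIES 1) AND ((1 AND NOT 1) OR 1)) -> 1
  row 27 [11011]: (((1 OR NOT 1) IMPLIES 1) AND ((1 AND NOT 1) OR 1)) -> 1
  row 28 [11100]: (((0 OR NOT 0) IMPLIES 0) AND ((1 AND NOT 1) OR 1)) -> 0
  row 29 [11101]: (((0 OR NOT 1) IMPLIES 0) AND ((1 AND NOT 1) OR 1)) -> 1
  row 30 [11110]: (((1 OR NOT 0) IMPLIES 1) AND ((1 AND NOT 1) OR 1)) -> 1
  row 31 [11111]: (((1 OR NOT 1) IMPLIES 1) AND ((1 AND NOT 1) OR 1)) -> 1
Full result column, 4 rows per line (a,b,c fixed per line; d,e runs 00..11 left to right):
  rows 0-3 [a,b,c=000]: 0000  = hex 0
  rows 4-7 [a,b,c=001]: 0000  = hex 0
  rows 8-11 [a,b,c=010]: 0111  = hex 7
  rows 12-15 [a,b,c=011]: 0111  = hex 7
  rows 16-19 [a,b,c=100]: 0000  = hex 0
  rows 20-23 [a,b,c=101]: 0000  = hex 0
  rows 24-27 [a,b,c=110]: 0111  = hex 7
  rows 28-31 [a,b,c=111]: 0111  = hex 7
Output column (row 0 .. row 31) = 00000000011101110000000001110111
Output column grouped in 4s = 0000 0000 0111 0111 0000 0000 0111 0111 = 0x00770077
Convert to decimal digit by digit (value = value*16 + digit):
  0 -> 0
  0*16 + 0 = 0
  0*16 + 7 = 7
  7*16 + 7 = 119
  119*16 + 0 = 1904
  1904*16 + 0 = 30464
  30464*16 + 7 = 487431
  487431*16 + 7 = 7798903
Decimal = 7798903

7798903


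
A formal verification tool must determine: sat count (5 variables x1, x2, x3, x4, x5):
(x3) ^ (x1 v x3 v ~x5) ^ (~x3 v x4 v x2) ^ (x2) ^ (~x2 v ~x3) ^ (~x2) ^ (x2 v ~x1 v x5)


CNF with 7 clauses over 5 vars (32 assignments).
An assignment satisfies CNF iff every clause has >=1 true literal.
Check each row (bits = x1,x2,x3,x4,x5; clause T/F shown):
  row 0 [00000]: clauses=FTTFTTT -> 0
  row 1 [00001]: clauses=FFTFTTT -> 0
  row 2 [00010]: clauses=FTTFTTT -> 0
  row 3 [00011]: clauses=FFTFTTT -> 0
  row 4 [00100]: clauses=TTFFTTT -> 0
  row 5 [00101]: clauses=TTFFTTT -> 0
  row 6 [00110]: clauses=TTTFTTT -> 0
  row 7 [00111]: clauses=TTTFTTT -> 0
  row 8 [01000]: clauses=FTTTTFT -> 0
  row 9 [01001]: clauses=FFTTTFT -> 0
  row 10 [01010]: clauses=FTTTTFT -> 0
  row 11 [01011]: clauses=FFTTTFT -> 0
  row 12 [01100]: clauses=TTTTFFT -> 0
  row 13 [01101]: clauses=TTTTFFT -> 0
  row 14 [01110]: clauses=TTTTFFT -> 0
  row 15 [01111]: clauses=TTTTFFT -> 0
  row 16 [10000]: clauses=FTTFTTF -> 0
  row 17 [10001]: clauses=FTTFTTT -> 0
  row 18 [10010]: clauses=FTTFTTF -> 0
  row 19 [10011]: clauses=FTTFTTT -> 0
  row 20 [10100]: clauses=TTFFTTF -> 0
  row 21 [10101]: clauses=TTFFTTT -> 0
  row 22 [10110]: clauses=TTTFTTF -> 0
  row 23 [10111]: clauses=TTTFTTT -> 0
  row 24 [11000]: clauses=FTTTTFT -> 0
  row 25 [11001]: clauses=FTTTTFT -> 0
  row 26 [11010]: clauses=FTTTTFT -> 0
  row 27 [11011]: clauses=FTTTTFT -> 0
  row 28 [11100]: clauses=TTTTFFT -> 0
  row 29 [11101]: clauses=TTTTFFT -> 0
  row 30 [11110]: clauses=TTTTFFT -> 0
  row 31 [11111]: clauses=TTTTFFT -> 0
Full result column, 8 rows per line (x1,x2 fixed per line; x3,x4,x5 runs 000..111 left to right):
  rows 0-7 [x1,x2=00]: 00000000  (ones: 0)
  rows 8-15 [x1,x2=01]: 00000000  (ones: 0)
  rows 16-23 [x1,x2=10]: 00000000  (ones: 0)
  rows 24-31 [x1,x2=11]: 00000000  (ones: 0)
Satisfying assignments = 0+0+0+0 = 0

0


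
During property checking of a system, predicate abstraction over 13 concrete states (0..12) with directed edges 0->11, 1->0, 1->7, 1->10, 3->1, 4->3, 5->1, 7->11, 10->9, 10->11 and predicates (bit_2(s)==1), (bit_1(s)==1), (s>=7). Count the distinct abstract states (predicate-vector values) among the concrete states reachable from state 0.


BFS from 0:
Concrete reachable: {0, 11}
Abstract via predicates (bit_2(s)==1), (bit_1(s)==1), (s>=7):
  (0,0,0) <- {0}
  (0,1,1) <- {11}
Distinct abstract states = 2

2


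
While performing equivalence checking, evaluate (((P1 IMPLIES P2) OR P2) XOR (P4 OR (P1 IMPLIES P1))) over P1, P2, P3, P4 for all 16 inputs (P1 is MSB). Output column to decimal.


Formula: (((P1 IMPLIES P2) OR P2) XOR (P4 OR (P1 IMPLIES P1))) over P1, P2, P3, P4 (16 rows)
Evaluate each row (bits = P1,P2,P3,P4, MSB first):
  row 0 [0000]: (((0 IMPLIES 0) OR 0) XOR (0 OR (0 IMPLIES 0))) -> 0
  row 1 [0001]: (((0 IMPLIES 0) OR 0) XOR (1 OR (0 IMPLIES 0))) -> 0
  row 2 [0010]: (((0 IMPLIES 0) OR 0) XOR (0 OR (0 IMPLIES 0))) -> 0
  row 3 [0011]: (((0 IMPLIES 0) OR 0) XOR (1 OR (0 IMPLIES 0))) -> 0
  row 4 [0100]: (((0 IMPLIES 1) OR 1) XOR (0 OR (0 IMPLIES 0))) -> 0
  row 5 [0101]: (((0 IMPLIES 1) OR 1) XOR (1 OR (0 IMPLIES 0))) -> 0
  row 6 [0110]: (((0 IMPLIES 1) OR 1) XOR (0 OR (0 IMPLIES 0))) -> 0
  row 7 [0111]: (((0 IMPLIES 1) OR 1) XOR (1 OR (0 IMPLIES 0))) -> 0
  row 8 [1000]: (((1 IMPLIES 0) OR 0) XOR (0 OR (1 IMPLIES 1))) -> 1
  row 9 [1001]: (((1 IMPLIES 0) OR 0) XOR (1 OR (1 IMPLIES 1))) -> 1
  row 10 [1010]: (((1 IMPLIES 0) OR 0) XOR (0 OR (1 IMPLIES 1))) -> 1
  row 11 [1011]: (((1 IMPLIES 0) OR 0) XOR (1 OR (1 IMPLIES 1))) -> 1
  row 12 [1100]: (((1 IMPLIES 1) OR 1) XOR (0 OR (1 IMPLIES 1))) -> 0
  row 13 [1101]: (((1 IMPLIES 1) OR 1) XOR (1 OR (1 IMPLIES 1))) -> 0
  row 14 [1110]: (((1 IMPLIES 1) OR 1) XOR (0 OR (1 IMPLIES 1))) -> 0
  row 15 [1111]: (((1 IMPLIES 1) OR 1) XOR (1 OR (1 IMPLIES 1))) -> 0
Full result column, 4 rows per line (P1,P2 fixed per line; P3,P4 runs 00..11 left to right):
  rows 0-3 [P1,P2=00]: 0000  = hex 0
  rows 4-7 [P1,P2=01]: 0000  = hex 0
  rows 8-11 [P1,P2=10]: 1111  = hex F
  rows 12-15 [P1,P2=11]: 0000  = hex 0
Output column (row 0 .. row 15) = 0000000011110000
Output column grouped in 4s = 0000 0000 1111 0000 = 0x00F0
Convert to decimal digit by digit (value = value*16 + digit):
  0 -> 0
  0*16 + 0 = 0
  0*16 + 15 (F) = 15
  15*16 + 0 = 240
Decimal = 240

240


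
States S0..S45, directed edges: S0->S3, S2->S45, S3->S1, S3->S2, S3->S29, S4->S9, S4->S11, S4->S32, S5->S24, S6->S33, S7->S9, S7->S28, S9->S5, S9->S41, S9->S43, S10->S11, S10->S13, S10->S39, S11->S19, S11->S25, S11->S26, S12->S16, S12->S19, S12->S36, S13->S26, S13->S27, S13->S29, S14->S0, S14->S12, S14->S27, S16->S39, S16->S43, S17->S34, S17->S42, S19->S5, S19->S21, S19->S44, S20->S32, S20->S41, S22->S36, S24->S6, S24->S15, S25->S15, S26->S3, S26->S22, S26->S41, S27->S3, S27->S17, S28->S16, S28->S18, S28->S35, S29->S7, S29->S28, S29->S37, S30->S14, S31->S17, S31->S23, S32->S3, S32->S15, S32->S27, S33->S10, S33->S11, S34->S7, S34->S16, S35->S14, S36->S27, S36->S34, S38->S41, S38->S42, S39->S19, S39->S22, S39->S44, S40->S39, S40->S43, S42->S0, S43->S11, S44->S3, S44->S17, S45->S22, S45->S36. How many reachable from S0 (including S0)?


BFS from S0:
  layer 0: {S0}
  layer 1: {S3}
  layer 2: {S1, S2, S29}
  layer 3: {S7, S28, S37, S45}
  layer 4: {S9, S16, S18, S22, S35, S36}
  layer 5: {S5, S14, S27, S34, S39, S41, S43}
  layer 6: {S11, S12, S17, S19, S24, S44}
  layer 7: {S6, S15, S21, S25, S26, S42}
  layer 8: {S33}
  layer 9: {S10}
  layer 10: {S13}
Reachable set: {S0, S1, S2, S3, S5, S6, S7, S9, S10, S11, S12, S13, S14, S15, S16, S17, S18, S19, S21, S22, S24, S25, S26, S27, S28, S29, S33, S34, S35, S36, S37, S39, S41, S42, S43, S44, S45}
Count = 37

37


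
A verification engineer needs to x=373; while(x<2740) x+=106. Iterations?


Step 1: x goes from 373 toward 2740 by 106; the body runs while x<2740, so iterations = ceil((bound-start)/step)
Step 2: Distance=2367
Step 3: ceil(2367/106)=23

23


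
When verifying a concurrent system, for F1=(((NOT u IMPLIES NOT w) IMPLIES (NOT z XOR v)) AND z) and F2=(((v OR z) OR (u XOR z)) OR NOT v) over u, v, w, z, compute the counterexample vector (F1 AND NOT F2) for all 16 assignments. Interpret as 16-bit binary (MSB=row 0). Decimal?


F1 = (((NOT u IMPLIES NOT w) IMPLIES (NOT z XOR v)) AND z)
F2 = (((v OR z) OR (u XOR z)) OR NOT v)
Counterexample to F1=>F2 is where F1=1 and F2=0.
Evaluate each row (bits = u,v,w,z, MSB first):
  row 0 [0000]: F1=0 F2=1 -> F1&~F2 -> 0
  row 1 [0001]: F1=0 F2=1 -> F1&~F2 -> 0
  row 2 [0010]: F1=0 F2=1 -> F1&~F2 -> 0
  row 3 [0011]: F1=1 F2=1 -> F1&~F2 -> 0
  row 4 [0100]: F1=0 F2=1 -> F1&~F2 -> 0
  row 5 [0101]: F1=1 F2=1 -> F1&~F2 -> 0
  row 6 [0110]: F1=0 F2=1 -> F1&~F2 -> 0
  row 7 [0111]: F1=1 F2=1 -> F1&~F2 -> 0
  row 8 [1000]: F1=0 F2=1 -> F1&~F2 -> 0
  row 9 [1001]: F1=0 F2=1 -> F1&~F2 -> 0
  row 10 [1010]: F1=0 F2=1 -> F1&~F2 -> 0
  row 11 [1011]: F1=0 F2=1 -> F1&~F2 -> 0
  row 12 [1100]: F1=0 F2=1 -> F1&~F2 -> 0
  row 13 [1101]: F1=1 F2=1 -> F1&~F2 -> 0
  row 14 [1110]: F1=0 F2=1 -> F1&~F2 -> 0
  row 15 [1111]: F1=1 F2=1 -> F1&~F2 -> 0
Full result column, 4 rows per line (u,v fixed per line; w,z runs 00..11 left to right):
  rows 0-3 [u,v=00]: 0000  = hex 0
  rows 4-7 [u,v=01]: 0000  = hex 0
  rows 8-11 [u,v=10]: 0000  = hex 0
  rows 12-15 [u,v=11]: 0000  = hex 0
Counterexample vector (row 0 .. row 15) = 0000000000000000
Output column grouped in 4s = 0000 0000 0000 0000 = 0x0000
Convert to decimal digit by digit (value = value*16 + digit):
  0 -> 0
  0*16 + 0 = 0
  0*16 + 0 = 0
  0*16 + 0 = 0
Decimal = 0

0


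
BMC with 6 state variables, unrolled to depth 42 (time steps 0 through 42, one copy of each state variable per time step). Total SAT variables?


BMC unrolls to depth k, creating one copy of each state var for steps 0..k.
Step count = 42 + 1 = 43 (steps 0 through 42)
Vars per step = 6
Total = 6 * 43 = 258

258


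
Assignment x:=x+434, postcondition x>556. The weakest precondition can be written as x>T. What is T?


Formula: wp(x:=E, P) = P[E/x] (substitute E for x in postcondition)
Step 1: Postcondition: x>556
Step 2: Substitute x+434 for x: x+434>556
Step 3: Solve for x: x > 556-434 = 122

122


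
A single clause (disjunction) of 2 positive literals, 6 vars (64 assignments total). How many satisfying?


Step 1: Total=2^6=64
Step 2: Unsat when all 2 false: 2^4=16
Step 3: Sat=64-16=48

48


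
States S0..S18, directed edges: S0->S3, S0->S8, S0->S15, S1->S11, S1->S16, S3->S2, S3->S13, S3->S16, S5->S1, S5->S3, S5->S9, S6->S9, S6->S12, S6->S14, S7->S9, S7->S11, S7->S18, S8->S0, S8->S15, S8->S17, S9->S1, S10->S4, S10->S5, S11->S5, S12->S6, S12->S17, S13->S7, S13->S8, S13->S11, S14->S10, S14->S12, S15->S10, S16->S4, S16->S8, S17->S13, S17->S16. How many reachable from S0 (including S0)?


BFS from S0:
  layer 0: {S0}
  layer 1: {S3, S8, S15}
  layer 2: {S2, S10, S13, S16, S17}
  layer 3: {S4, S5, S7, S11}
  layer 4: {S1, S9, S18}
Reachable set: {S0, S1, S2, S3, S4, S5, S7, S8, S9, S10, S11, S13, S15, S16, S17, S18}
Count = 16

16


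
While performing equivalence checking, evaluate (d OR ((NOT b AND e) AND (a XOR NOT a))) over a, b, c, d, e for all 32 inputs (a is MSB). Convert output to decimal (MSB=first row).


Formula: (d OR ((NOT b AND e) AND (a XOR NOT a))) over a, b, c, d, e (32 rows)
Evaluate each row (bits = a,b,c,d,e, MSB first):
  row 0 [00000]: (0 OR ((NOT 0 AND 0) AND (0 XOR NOT 0))) -> 0
  row 1 [00001]: (0 OR ((NOT 0 AND 1) AND (0 XOR NOT 0))) -> 1
  row 2 [00010]: (1 OR ((NOT 0 AND 0) AND (0 XOR NOT 0))) -> 1
  row 3 [00011]: (1 OR ((NOT 0 AND 1) AND (0 XOR NOT 0))) -> 1
  row 4 [00100]: (0 OR ((NOT 0 AND 0) AND (0 XOR NOT 0))) -> 0
  row 5 [00101]: (0 OR ((NOT 0 AND 1) AND (0 XOR NOT 0))) -> 1
  row 6 [00110]: (1 OR ((NOT 0 AND 0) AND (0 XOR NOT 0))) -> 1
  row 7 [00111]: (1 OR ((NOT 0 AND 1) AND (0 XOR NOT 0))) -> 1
  row 8 [01000]: (0 OR ((NOT 1 AND 0) AND (0 XOR NOT 0))) -> 0
  row 9 [01001]: (0 OR ((NOT 1 AND 1) AND (0 XOR NOT 0))) -> 0
  row 10 [01010]: (1 OR ((NOT 1 AND 0) AND (0 XOR NOT 0))) -> 1
  row 11 [01011]: (1 OR ((NOT 1 AND 1) AND (0 XOR NOT 0))) -> 1
  row 12 [01100]: (0 OR ((NOT 1 AND 0) AND (0 XOR NOT 0))) -> 0
  row 13 [01101]: (0 OR ((NOT 1 AND 1) AND (0 XOR NOT 0))) -> 0
  row 14 [01110]: (1 OR ((NOT 1 AND 0) AND (0 XOR NOT 0))) -> 1
  row 15 [01111]: (1 OR ((NOT 1 AND 1) AND (0 XOR NOT 0))) -> 1
  row 16 [10000]: (0 OR ((NOT 0 AND 0) AND (1 XOR NOT 1))) -> 0
  row 17 [10001]: (0 OR ((NOT 0 AND 1) AND (1 XOR NOT 1))) -> 1
  row 18 [10010]: (1 OR ((NOT 0 AND 0) AND (1 XOR NOT 1))) -> 1
  row 19 [10011]: (1 OR ((NOT 0 AND 1) AND (1 XOR NOT 1))) -> 1
  row 20 [10100]: (0 OR ((NOT 0 AND 0) AND (1 XOR NOT 1))) -> 0
  row 21 [10101]: (0 OR ((NOT 0 AND 1) AND (1 XOR NOT 1))) -> 1
  row 22 [10110]: (1 OR ((NOT 0 AND 0) AND (1 XOR NOT 1))) -> 1
  row 23 [10111]: (1 OR ((NOT 0 AND 1) AND (1 XOR NOT 1))) -> 1
  row 24 [11000]: (0 OR ((NOT 1 AND 0) AND (1 XOR NOT 1))) -> 0
  row 25 [11001]: (0 OR ((NOT 1 AND 1) AND (1 XOR NOT 1))) -> 0
  row 26 [11010]: (1 OR ((NOT 1 AND 0) AND (1 XOR NOT 1))) -> 1
  row 27 [11011]: (1 OR ((NOT 1 AND 1) AND (1 XOR NOT 1))) -> 1
  row 28 [11100]: (0 OR ((NOT 1 AND 0) AND (1 XOR NOT 1))) -> 0
  row 29 [11101]: (0 OR ((NOT 1 AND 1) AND (1 XOR NOT 1))) -> 0
  row 30 [11110]: (1 OR ((NOT 1 AND 0) AND (1 XOR NOT 1))) -> 1
  row 31 [11111]: (1 OR ((NOT 1 AND 1) AND (1 XOR NOT 1))) -> 1
Full result column, 4 rows per line (a,b,c fixed per line; d,e runs 00..11 left to right):
  rows 0-3 [a,b,c=000]: 0111  = hex 7
  rows 4-7 [a,b,c=001]: 0111  = hex 7
  rows 8-11 [a,b,c=010]: 0011  = hex 3
  rows 12-15 [a,b,c=011]: 0011  = hex 3
  rows 16-19 [a,b,c=100]: 0111  = hex 7
  rows 20-23 [a,b,c=101]: 0111  = hex 7
  rows 24-27 [a,b,c=110]: 0011  = hex 3
  rows 28-31 [a,b,c=111]: 0011  = hex 3
Output column (row 0 .. row 31) = 01110111001100110111011100110011
Output column grouped in 4s = 0111 0111 0011 0011 0111 0111 0011 0011 = 0x77337733
Convert to decimal digit by digit (value = value*16 + digit):
  7 -> 7
  7*16 + 7 = 119
  119*16 + 3 = 1907
  1907*16 + 3 = 30515
  30515*16 + 7 = 488247
  488247*16 + 7 = 7811959
  7811959*16 + 3 = 124991347
  124991347*16 + 3 = 1999861555
Decimal = 1999861555

1999861555
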